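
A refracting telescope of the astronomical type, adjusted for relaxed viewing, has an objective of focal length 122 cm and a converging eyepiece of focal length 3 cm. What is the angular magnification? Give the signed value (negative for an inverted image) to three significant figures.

-40.7

M = -f_obj/f_eye = -122/(3) = -40.667.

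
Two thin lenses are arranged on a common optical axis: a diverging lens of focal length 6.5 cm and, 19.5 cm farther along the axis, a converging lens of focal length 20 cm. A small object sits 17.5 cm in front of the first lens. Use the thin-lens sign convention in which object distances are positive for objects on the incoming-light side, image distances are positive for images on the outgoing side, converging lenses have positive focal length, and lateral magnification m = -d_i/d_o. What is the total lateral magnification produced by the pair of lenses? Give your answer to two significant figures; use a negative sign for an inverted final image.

-1.3

Lens 1: 1/d_i1 = 1/f_1 - 1/d_o1 = 1/(-6.5) - 1/17.5 = -0.21099 cm^-1, so d_i1 = -4.740 cm.
m_1 = -(-4.740)/17.5 = 0.2708.
The intermediate image is virtual, 4.740 cm to the left of lens 1, so d_o2 = L - d_i1 = 19.5 - (-4.740) = 24.240 cm.
Lens 2: 1/d_i2 = 1/f_2 - 1/d_o2 = 1/20 - 1/(24.240) = 0.00875 cm^-1, so d_i2 = 114.349 cm.
m_2 = -(114.349)/(24.240) = -4.7174.
Total m = m_1 x m_2 = (0.2708)(-4.7174) = -1.2776.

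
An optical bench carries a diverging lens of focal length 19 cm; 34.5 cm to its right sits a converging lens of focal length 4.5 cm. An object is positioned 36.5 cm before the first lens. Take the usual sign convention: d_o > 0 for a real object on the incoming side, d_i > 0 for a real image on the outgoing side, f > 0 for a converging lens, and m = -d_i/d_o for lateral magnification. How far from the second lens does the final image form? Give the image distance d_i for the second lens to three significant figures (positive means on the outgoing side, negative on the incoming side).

Applying the thin-lens equation to the first lens, 1/(-19) = 1/36.5 + 1/d_i1, which gives d_i1 = -12.495 cm.
With d_i1 < 0 the first image is virtual and lies on the object side; the object distance for lens 2 is d_o2 = 34.5 - (-12.495) = 46.995 cm.
Applying the thin-lens equation again with f_2 = 4.5 cm and d_o2 = 46.995 cm gives d_i2 = 4.977 cm.

4.98 cm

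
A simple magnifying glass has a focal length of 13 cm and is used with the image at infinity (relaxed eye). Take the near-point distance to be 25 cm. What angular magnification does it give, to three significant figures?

1.92

M = D/f = 25/13 = 1.923.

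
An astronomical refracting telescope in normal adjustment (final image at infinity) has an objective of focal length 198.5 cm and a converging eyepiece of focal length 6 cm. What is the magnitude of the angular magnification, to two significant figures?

|M| = f_obj/|f_eye| = 198.5/6 = 33.083.

33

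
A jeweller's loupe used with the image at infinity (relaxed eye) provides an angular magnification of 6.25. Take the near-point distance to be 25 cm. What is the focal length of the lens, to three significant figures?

For the image at infinity, M = D/f.
f = D/M = 25/6.25 = 4.000 cm.

4.00 cm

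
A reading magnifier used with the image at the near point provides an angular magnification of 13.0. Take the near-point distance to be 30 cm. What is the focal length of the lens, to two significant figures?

2.5 cm

For the image at the near point, M = 1 + D/f.
f = D/(M - 1) = 30/(13.0 - 1) = 2.500 cm.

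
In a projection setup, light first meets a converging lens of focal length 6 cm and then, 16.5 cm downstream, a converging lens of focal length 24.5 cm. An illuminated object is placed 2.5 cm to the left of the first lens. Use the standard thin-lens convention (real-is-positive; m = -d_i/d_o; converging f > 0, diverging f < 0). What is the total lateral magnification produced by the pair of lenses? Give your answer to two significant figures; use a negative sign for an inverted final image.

Applying the thin-lens equation to the first lens, 1/6 = 1/2.5 + 1/d_i1, which gives d_i1 = -4.286 cm.
Its lateral magnification is m_1 = -d_i1/d_o1 = -(-4.286)/2.5 = 1.7143.
The intermediate image is virtual, 4.286 cm to the left of lens 1, so d_o2 = L - d_i1 = 16.5 - (-4.286) = 20.786 cm.
Applying the thin-lens equation again with f_2 = 24.5 cm and d_o2 = 20.786 cm gives d_i2 = -137.106 cm.
m_2 = -(-137.106)/(20.786) = 6.5962.
Total m = m_1 x m_2 = (1.7143)(6.5962) = 11.3077.

11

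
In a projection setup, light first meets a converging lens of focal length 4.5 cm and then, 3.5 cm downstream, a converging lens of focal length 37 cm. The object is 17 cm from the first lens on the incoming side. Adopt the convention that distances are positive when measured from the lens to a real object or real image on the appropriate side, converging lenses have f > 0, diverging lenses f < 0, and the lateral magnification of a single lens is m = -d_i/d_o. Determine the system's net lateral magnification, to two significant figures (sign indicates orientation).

-0.34

Lens 1: 1/d_i1 = 1/f_1 - 1/d_o1 = 1/4.5 - 1/17 = 0.16340 cm^-1, so d_i1 = 6.120 cm.
m_1 = -(6.120)/17 = -0.3600.
Since 6.120 cm > 3.5 cm, the first image lies past the second lens and serves as a virtual object: d_o2 = L - d_i1 = -2.620 cm.
Lens 2: 1/d_i2 = 1/f_2 - 1/d_o2 = 1/37 - 1/(-2.620) = 0.40871 cm^-1, so d_i2 = 2.447 cm.
m_2 = -(2.447)/(-2.620) = 0.9339.
Total m = m_1 x m_2 = (-0.3600)(0.9339) = -0.3362.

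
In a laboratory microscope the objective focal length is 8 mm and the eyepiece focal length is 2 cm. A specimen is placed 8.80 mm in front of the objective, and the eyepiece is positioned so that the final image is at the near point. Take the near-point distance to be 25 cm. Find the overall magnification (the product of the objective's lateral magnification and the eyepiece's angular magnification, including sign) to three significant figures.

-135

Convert to cm: f_obj = 8 mm = 0.8 cm; d_o = 8.80 mm = 0.88 cm.
Objective: 1/d_i = 1/f_obj - 1/d_o = 1/0.8 - 1/0.88 = 0.11364 cm^-1, so d_i = 8.800 cm.
m_obj = -d_i/d_o = -8.800/0.88 = -10.000.
Eyepiece angular magnification (image at near point): M_eye = 1 + D/f_e = 1 + 25/2 = 13.500.
Overall M = m_obj x M_eye = (-10.000)(13.500) = -135.00.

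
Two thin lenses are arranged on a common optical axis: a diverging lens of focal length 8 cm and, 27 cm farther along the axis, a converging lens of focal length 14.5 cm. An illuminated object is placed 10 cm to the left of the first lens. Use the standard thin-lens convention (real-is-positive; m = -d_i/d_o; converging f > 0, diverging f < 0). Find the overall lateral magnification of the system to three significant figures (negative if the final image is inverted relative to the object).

-0.380

Applying the thin-lens equation to the first lens, 1/(-8) = 1/10 + 1/d_i1, which gives d_i1 = -4.444 cm.
Its lateral magnification is m_1 = -d_i1/d_o1 = -(-4.444)/10 = 0.4444.
With d_i1 < 0 the first image is virtual and lies on the object side; the object distance for lens 2 is d_o2 = 27 - (-4.444) = 31.444 cm.
Applying the thin-lens equation again with f_2 = 14.5 cm and d_o2 = 31.444 cm gives d_i2 = 26.908 cm.
m_2 = -(26.908)/(31.444) = -0.8557.
The system's lateral magnification is m_1 m_2 = (0.4444)(-0.8557) = -0.3803.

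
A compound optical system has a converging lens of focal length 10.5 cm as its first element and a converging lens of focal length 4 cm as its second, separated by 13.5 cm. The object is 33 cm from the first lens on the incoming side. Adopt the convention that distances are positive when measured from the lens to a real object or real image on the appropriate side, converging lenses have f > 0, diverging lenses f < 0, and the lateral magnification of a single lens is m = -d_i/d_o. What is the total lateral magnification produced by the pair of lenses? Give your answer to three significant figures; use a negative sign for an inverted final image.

First lens: d_i1 = 1/(1/10.5 - 1/33) = 15.400 cm.
m_1 = -(15.400)/33 = -0.4667.
This image would form 15.400 cm past lens 1, i.e. 1.900 cm beyond lens 2, so it is a virtual object for lens 2: d_o2 = 13.5 - 15.400 = -1.900 cm.
Second lens: d_i2 = 1/(1/4 - 1/(-1.900)) = 1.288 cm.
m_2 = -(1.288)/(-1.900) = 0.6780.
The system's lateral magnification is m_1 m_2 = (-0.4667)(0.6780) = -0.3164.

-0.316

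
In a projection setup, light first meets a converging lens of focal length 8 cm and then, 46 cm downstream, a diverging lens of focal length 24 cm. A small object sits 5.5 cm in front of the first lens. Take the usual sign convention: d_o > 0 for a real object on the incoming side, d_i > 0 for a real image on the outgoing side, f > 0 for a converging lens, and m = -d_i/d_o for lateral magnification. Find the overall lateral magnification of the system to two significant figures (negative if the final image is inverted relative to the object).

0.88

Lens 1: 1/d_i1 = 1/f_1 - 1/d_o1 = 1/8 - 1/5.5 = -0.05682 cm^-1, so d_i1 = -17.600 cm.
m_1 = -(-17.600)/5.5 = 3.2000.
With d_i1 < 0 the first image is virtual and lies on the object side; the object distance for lens 2 is d_o2 = 46 - (-17.600) = 63.600 cm.
Lens 2: 1/d_i2 = 1/f_2 - 1/d_o2 = 1/(-24) - 1/(63.600) = -0.05739 cm^-1, so d_i2 = -17.425 cm.
m_2 = -(-17.425)/(63.600) = 0.2740.
Total m = m_1 x m_2 = (3.2000)(0.2740) = 0.8767.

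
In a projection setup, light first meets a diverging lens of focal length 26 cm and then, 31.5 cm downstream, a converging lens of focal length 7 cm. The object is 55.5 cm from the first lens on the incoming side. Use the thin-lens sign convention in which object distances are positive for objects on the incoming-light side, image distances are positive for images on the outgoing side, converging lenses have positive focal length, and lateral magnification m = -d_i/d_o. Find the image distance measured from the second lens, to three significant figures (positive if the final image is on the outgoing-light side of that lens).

8.16 cm

Lens 1: 1/d_i1 = 1/f_1 - 1/d_o1 = 1/(-26) - 1/55.5 = -0.05648 cm^-1, so d_i1 = -17.706 cm.
With d_i1 < 0 the first image is virtual and lies on the object side; the object distance for lens 2 is d_o2 = 31.5 - (-17.706) = 49.206 cm.
Lens 2: 1/d_i2 = 1/f_2 - 1/d_o2 = 1/7 - 1/(49.206) = 0.12253 cm^-1, so d_i2 = 8.161 cm.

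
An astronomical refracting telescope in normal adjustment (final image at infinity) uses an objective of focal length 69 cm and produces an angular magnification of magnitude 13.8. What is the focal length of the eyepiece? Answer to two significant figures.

|M| = f_obj/f_eye, so f_eye = f_obj/|M| = 69/13.8 = 5.000 cm.

5.0 cm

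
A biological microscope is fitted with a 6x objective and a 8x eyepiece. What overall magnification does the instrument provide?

The overall magnification of a compound microscope is the product of the objective and eyepiece magnifications:
M = M_obj x M_eye = 6 x 8 = 48.

48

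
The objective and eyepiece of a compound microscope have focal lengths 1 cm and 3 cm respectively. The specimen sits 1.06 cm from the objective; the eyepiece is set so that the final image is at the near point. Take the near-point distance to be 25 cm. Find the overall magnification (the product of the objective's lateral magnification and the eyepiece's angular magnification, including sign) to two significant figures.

Objective: 1/d_i = 1/f_obj - 1/d_o = 1/1 - 1/1.06 = 0.05660 cm^-1, so d_i = 17.667 cm.
m_obj = -d_i/d_o = -17.667/1.06 = -16.667.
Eyepiece angular magnification (image at near point): M_eye = 1 + D/f_e = 1 + 25/3 = 9.333.
Overall M = m_obj x M_eye = (-16.667)(9.333) = -155.56.

-160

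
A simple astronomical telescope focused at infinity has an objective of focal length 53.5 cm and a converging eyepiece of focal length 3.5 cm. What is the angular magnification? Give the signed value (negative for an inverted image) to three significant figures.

M = -f_obj/f_eye = -53.5/(3.5) = -15.286.

-15.3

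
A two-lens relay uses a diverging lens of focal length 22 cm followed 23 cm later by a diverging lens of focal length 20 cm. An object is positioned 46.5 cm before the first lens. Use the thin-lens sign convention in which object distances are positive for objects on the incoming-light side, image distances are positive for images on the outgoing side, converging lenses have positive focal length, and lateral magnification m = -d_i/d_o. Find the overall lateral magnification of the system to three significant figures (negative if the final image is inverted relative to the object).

0.111

Applying the thin-lens equation to the first lens, 1/(-22) = 1/46.5 + 1/d_i1, which gives d_i1 = -14.934 cm.
Its lateral magnification is m_1 = -d_i1/d_o1 = -(-14.934)/46.5 = 0.3212.
The intermediate image is virtual, 14.934 cm to the left of lens 1, so d_o2 = L - d_i1 = 23 - (-14.934) = 37.934 cm.
Applying the thin-lens equation again with f_2 = -20 cm and d_o2 = 37.934 cm gives d_i2 = -13.096 cm.
m_2 = -(-13.096)/(37.934) = 0.3452.
Overall magnification: m = m_1 m_2 = 0.1109.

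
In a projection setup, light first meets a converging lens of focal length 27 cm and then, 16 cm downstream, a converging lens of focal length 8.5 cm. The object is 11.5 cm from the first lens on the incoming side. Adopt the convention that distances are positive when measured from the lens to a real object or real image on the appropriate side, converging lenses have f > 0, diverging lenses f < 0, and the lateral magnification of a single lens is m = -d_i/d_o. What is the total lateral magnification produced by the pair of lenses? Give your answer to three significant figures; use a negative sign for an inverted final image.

Applying the thin-lens equation to the first lens, 1/27 = 1/11.5 + 1/d_i1, which gives d_i1 = -20.032 cm.
Its lateral magnification is m_1 = -d_i1/d_o1 = -(-20.032)/11.5 = 1.7419.
The intermediate image is virtual, 20.032 cm to the left of lens 1, so d_o2 = L - d_i1 = 16 - (-20.032) = 36.032 cm.
Applying the thin-lens equation again with f_2 = 8.5 cm and d_o2 = 36.032 cm gives d_i2 = 11.124 cm.
m_2 = -(11.124)/(36.032) = -0.3087.
Overall magnification: m = m_1 m_2 = -0.5378.

-0.538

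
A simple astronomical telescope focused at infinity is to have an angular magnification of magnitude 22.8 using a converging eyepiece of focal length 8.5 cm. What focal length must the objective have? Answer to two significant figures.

|M| = f_obj/|f_eye|, so f_obj = |M| x |f_eye| = 22.8 x 8.5 = 193.800 cm.

190 cm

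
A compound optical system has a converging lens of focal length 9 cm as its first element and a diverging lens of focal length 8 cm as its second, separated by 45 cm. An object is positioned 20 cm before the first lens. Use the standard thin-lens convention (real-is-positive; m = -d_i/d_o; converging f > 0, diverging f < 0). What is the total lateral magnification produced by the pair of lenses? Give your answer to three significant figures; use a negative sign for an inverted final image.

-0.179

First lens: d_i1 = 1/(1/9 - 1/20) = 16.364 cm.
m_1 = -(16.364)/20 = -0.8182.
Object distance for lens 2: d_o2 = 45 - 16.364 = 28.636 cm.
Second lens: d_i2 = 1/(1/(-8) - 1/(28.636)) = -6.253 cm.
m_2 = -(-6.253)/(28.636) = 0.2184.
The system's lateral magnification is m_1 m_2 = (-0.8182)(0.2184) = -0.1787.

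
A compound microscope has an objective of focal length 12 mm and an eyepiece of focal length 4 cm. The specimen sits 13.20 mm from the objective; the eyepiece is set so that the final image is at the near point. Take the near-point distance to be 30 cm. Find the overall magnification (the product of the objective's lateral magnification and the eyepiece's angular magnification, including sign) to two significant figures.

-85

Convert to cm: f_obj = 12 mm = 1.2 cm; d_o = 13.20 mm = 1.32 cm.
Objective: 1/d_i = 1/f_obj - 1/d_o = 1/1.2 - 1/1.32 = 0.07576 cm^-1, so d_i = 13.200 cm.
m_obj = -d_i/d_o = -13.200/1.32 = -10.000.
Eyepiece angular magnification (image at near point): M_eye = 1 + D/f_e = 1 + 30/4 = 8.500.
Overall M = m_obj x M_eye = (-10.000)(8.500) = -85.00.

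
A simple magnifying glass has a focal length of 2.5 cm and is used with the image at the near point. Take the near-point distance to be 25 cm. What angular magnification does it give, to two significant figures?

M = 1 + D/f = 1 + 25/2.5 = 11.000.

11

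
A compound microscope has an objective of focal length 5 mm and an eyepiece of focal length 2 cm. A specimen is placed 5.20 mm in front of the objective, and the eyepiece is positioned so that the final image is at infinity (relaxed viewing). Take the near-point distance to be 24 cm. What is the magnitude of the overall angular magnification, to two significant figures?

Convert to cm: f_obj = 5 mm = 0.5 cm; d_o = 5.20 mm = 0.52 cm.
Objective: 1/d_i = 1/f_obj - 1/d_o = 1/0.5 - 1/0.52 = 0.07692 cm^-1, so d_i = 13.000 cm.
m_obj = -d_i/d_o = -13.000/0.52 = -25.000.
Eyepiece angular magnification (image at infinity): M_eye = D/f_e = 24/2 = 12.000.
Overall M = m_obj x M_eye = (-25.000)(12.000) = -300.00.
|M| = 300.00.

300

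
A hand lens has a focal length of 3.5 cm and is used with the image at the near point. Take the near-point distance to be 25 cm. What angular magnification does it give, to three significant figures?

M = 1 + D/f = 1 + 25/3.5 = 8.143.

8.14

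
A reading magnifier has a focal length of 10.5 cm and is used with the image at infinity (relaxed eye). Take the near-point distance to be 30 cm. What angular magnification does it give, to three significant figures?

M = D/f = 30/10.5 = 2.857.

2.86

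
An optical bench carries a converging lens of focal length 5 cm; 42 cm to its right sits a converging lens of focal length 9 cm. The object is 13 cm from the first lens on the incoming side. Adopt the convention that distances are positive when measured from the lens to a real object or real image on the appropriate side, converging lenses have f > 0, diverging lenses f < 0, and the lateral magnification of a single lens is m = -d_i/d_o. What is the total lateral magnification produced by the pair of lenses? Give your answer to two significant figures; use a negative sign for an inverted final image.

0.23

First lens: d_i1 = 1/(1/5 - 1/13) = 8.125 cm.
m_1 = -(8.125)/13 = -0.6250.
Object distance for lens 2: d_o2 = 42 - 8.125 = 33.875 cm.
Second lens: d_i2 = 1/(1/9 - 1/(33.875)) = 12.256 cm.
m_2 = -(12.256)/(33.875) = -0.3618.
Total m = m_1 x m_2 = (-0.6250)(-0.3618) = 0.2261.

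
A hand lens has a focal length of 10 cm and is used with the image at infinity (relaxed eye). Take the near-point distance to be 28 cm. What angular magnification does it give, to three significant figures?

M = D/f = 28/10 = 2.800.

2.80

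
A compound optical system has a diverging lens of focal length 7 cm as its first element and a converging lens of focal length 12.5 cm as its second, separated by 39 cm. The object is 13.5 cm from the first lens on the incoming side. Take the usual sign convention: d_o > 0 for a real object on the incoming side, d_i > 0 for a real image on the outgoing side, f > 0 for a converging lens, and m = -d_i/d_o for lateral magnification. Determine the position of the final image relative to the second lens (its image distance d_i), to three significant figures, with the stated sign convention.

17.5 cm

Lens 1: 1/d_i1 = 1/f_1 - 1/d_o1 = 1/(-7) - 1/13.5 = -0.21693 cm^-1, so d_i1 = -4.610 cm.
The intermediate image is virtual, 4.610 cm to the left of lens 1, so d_o2 = L - d_i1 = 39 - (-4.610) = 43.610 cm.
Lens 2: 1/d_i2 = 1/f_2 - 1/d_o2 = 1/12.5 - 1/(43.610) = 0.05707 cm^-1, so d_i2 = 17.523 cm.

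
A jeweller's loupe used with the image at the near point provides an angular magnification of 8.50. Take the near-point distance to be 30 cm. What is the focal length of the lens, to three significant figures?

For the image at the near point, M = 1 + D/f.
f = D/(M - 1) = 30/(8.5 - 1) = 4.000 cm.

4.00 cm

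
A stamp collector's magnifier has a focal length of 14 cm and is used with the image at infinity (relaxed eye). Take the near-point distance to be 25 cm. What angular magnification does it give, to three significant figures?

M = D/f = 25/14 = 1.786.

1.79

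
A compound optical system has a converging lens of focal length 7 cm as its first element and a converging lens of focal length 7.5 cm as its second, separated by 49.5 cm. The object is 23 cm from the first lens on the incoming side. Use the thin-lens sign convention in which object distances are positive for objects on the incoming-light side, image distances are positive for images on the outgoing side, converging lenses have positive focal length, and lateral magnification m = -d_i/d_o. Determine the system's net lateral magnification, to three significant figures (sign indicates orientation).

0.103

Applying the thin-lens equation to the first lens, 1/7 = 1/23 + 1/d_i1, which gives d_i1 = 10.062 cm.
Its lateral magnification is m_1 = -d_i1/d_o1 = -(10.062)/23 = -0.4375.
The intermediate image is 10.062 cm to the right of lens 1, so d_o2 = L - d_i1 = 49.5 - 10.062 = 39.438 cm.
Applying the thin-lens equation again with f_2 = 7.5 cm and d_o2 = 39.438 cm gives d_i2 = 9.261 cm.
m_2 = -(9.261)/(39.438) = -0.2348.
The system's lateral magnification is m_1 m_2 = (-0.4375)(-0.2348) = 0.1027.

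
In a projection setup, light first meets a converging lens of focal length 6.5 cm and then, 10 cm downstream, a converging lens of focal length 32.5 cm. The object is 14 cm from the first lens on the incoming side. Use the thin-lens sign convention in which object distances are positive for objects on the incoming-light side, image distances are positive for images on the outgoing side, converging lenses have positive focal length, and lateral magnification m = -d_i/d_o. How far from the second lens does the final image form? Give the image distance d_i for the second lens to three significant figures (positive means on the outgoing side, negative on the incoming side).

Lens 1: 1/d_i1 = 1/f_1 - 1/d_o1 = 1/6.5 - 1/14 = 0.08242 cm^-1, so d_i1 = 12.133 cm.
This image would form 12.133 cm past lens 1, i.e. 2.133 cm beyond lens 2, so it is a virtual object for lens 2: d_o2 = 10 - 12.133 = -2.133 cm.
Lens 2: 1/d_i2 = 1/f_2 - 1/d_o2 = 1/32.5 - 1/(-2.133) = 0.49952 cm^-1, so d_i2 = 2.002 cm.

2.00 cm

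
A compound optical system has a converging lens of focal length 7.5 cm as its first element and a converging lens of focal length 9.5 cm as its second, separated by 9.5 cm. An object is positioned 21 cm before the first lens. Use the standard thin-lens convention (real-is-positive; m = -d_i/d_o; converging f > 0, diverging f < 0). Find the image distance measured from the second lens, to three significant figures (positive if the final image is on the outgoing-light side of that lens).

1.76 cm

Applying the thin-lens equation to the first lens, 1/7.5 = 1/21 + 1/d_i1, which gives d_i1 = 11.667 cm.
This image would form 11.667 cm past lens 1, i.e. 2.167 cm beyond lens 2, so it is a virtual object for lens 2: d_o2 = 9.5 - 11.667 = -2.167 cm.
Applying the thin-lens equation again with f_2 = 9.5 cm and d_o2 = -2.167 cm gives d_i2 = 1.764 cm.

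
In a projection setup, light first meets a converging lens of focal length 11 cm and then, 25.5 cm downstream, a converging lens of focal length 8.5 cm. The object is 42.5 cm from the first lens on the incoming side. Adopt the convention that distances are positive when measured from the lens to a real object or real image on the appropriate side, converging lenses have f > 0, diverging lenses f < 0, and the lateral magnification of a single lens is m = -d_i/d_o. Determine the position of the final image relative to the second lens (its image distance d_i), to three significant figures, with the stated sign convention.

42.0 cm

Applying the thin-lens equation to the first lens, 1/11 = 1/42.5 + 1/d_i1, which gives d_i1 = 14.841 cm.
Object distance for lens 2: d_o2 = 25.5 - 14.841 = 10.659 cm.
Applying the thin-lens equation again with f_2 = 8.5 cm and d_o2 = 10.659 cm gives d_i2 = 41.969 cm.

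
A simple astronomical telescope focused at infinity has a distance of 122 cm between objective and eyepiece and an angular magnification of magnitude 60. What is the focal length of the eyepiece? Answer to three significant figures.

In normal adjustment the tube length equals f_obj + f_eye and |M| = f_obj/f_eye.
So f_obj = 60 f_eye and 60 f_eye + f_eye = 122 cm, giving f_eye = 122/61 = 2.000 cm and f_obj = 120.000 cm.

2.00 cm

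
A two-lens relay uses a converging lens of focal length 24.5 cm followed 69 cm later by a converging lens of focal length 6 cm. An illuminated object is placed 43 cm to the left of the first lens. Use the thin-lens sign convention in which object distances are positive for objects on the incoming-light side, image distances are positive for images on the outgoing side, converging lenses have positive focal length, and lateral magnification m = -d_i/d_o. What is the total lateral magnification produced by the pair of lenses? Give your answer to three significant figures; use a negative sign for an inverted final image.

Lens 1: 1/d_i1 = 1/f_1 - 1/d_o1 = 1/24.5 - 1/43 = 0.01756 cm^-1, so d_i1 = 56.946 cm.
m_1 = -(56.946)/43 = -1.3243.
That image sits 12.054 cm in front of the second lens, so d_o2 = 12.054 cm.
Lens 2: 1/d_i2 = 1/f_2 - 1/d_o2 = 1/6 - 1/(12.054) = 0.08371 cm^-1, so d_i2 = 11.946 cm.
m_2 = -(11.946)/(12.054) = -0.9911.
Total m = m_1 x m_2 = (-1.3243)(-0.9911) = 1.3125.

1.31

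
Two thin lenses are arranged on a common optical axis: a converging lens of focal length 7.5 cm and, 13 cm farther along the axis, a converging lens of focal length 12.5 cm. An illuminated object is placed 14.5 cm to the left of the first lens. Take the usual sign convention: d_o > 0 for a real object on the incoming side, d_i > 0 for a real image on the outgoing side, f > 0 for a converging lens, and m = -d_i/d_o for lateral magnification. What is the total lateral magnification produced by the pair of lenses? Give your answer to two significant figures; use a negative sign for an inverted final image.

-0.89

First lens: d_i1 = 1/(1/7.5 - 1/14.5) = 15.536 cm.
m_1 = -(15.536)/14.5 = -1.0714.
Since 15.536 cm > 13 cm, the first image lies past the second lens and serves as a virtual object: d_o2 = L - d_i1 = -2.536 cm.
Second lens: d_i2 = 1/(1/12.5 - 1/(-2.536)) = 2.108 cm.
m_2 = -(2.108)/(-2.536) = 0.8314.
Overall magnification: m = m_1 m_2 = -0.8907.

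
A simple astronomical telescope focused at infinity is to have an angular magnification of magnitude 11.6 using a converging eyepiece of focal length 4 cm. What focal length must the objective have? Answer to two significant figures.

|M| = f_obj/|f_eye|, so f_obj = |M| x |f_eye| = 11.6 x 4 = 46.400 cm.

46 cm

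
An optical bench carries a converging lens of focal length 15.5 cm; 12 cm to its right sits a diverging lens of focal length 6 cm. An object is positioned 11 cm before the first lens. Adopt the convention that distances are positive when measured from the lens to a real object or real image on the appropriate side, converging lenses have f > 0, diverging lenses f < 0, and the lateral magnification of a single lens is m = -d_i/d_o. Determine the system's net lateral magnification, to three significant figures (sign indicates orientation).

Applying the thin-lens equation to the first lens, 1/15.5 = 1/11 + 1/d_i1, which gives d_i1 = -37.889 cm.
Its lateral magnification is m_1 = -d_i1/d_o1 = -(-37.889)/11 = 3.4444.
The intermediate image is virtual, 37.889 cm to the left of lens 1, so d_o2 = L - d_i1 = 12 - (-37.889) = 49.889 cm.
Applying the thin-lens equation again with f_2 = -6 cm and d_o2 = 49.889 cm gives d_i2 = -5.356 cm.
m_2 = -(-5.356)/(49.889) = 0.1074.
Overall magnification: m = m_1 m_2 = 0.3698.

0.370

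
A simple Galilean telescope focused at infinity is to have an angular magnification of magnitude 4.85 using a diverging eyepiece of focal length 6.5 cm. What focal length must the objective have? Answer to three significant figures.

|M| = f_obj/|f_eye|, so f_obj = |M| x |f_eye| = 4.85 x 6.5 = 31.525 cm.

31.5 cm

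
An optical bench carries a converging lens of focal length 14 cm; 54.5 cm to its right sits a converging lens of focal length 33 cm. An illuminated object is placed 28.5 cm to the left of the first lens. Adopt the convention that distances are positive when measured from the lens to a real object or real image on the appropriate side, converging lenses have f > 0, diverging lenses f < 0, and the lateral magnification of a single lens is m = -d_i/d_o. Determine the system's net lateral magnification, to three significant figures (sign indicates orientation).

-5.30

Lens 1: 1/d_i1 = 1/f_1 - 1/d_o1 = 1/14 - 1/28.5 = 0.03634 cm^-1, so d_i1 = 27.517 cm.
m_1 = -(27.517)/28.5 = -0.9655.
That image sits 26.983 cm in front of the second lens, so d_o2 = 26.983 cm.
Lens 2: 1/d_i2 = 1/f_2 - 1/d_o2 = 1/33 - 1/(26.983) = -0.00676 cm^-1, so d_i2 = -147.980 cm.
m_2 = -(-147.980)/(26.983) = 5.4842.
Overall magnification: m = m_1 m_2 = -5.2951.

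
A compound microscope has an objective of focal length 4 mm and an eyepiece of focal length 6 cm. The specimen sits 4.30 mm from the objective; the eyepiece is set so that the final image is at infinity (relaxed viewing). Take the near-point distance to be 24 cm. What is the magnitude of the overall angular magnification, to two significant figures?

53

Convert to cm: f_obj = 4 mm = 0.4 cm; d_o = 4.30 mm = 0.43 cm.
Objective: 1/d_i = 1/f_obj - 1/d_o = 1/0.4 - 1/0.43 = 0.17442 cm^-1, so d_i = 5.733 cm.
m_obj = -d_i/d_o = -5.733/0.43 = -13.333.
Eyepiece angular magnification (image at infinity): M_eye = D/f_e = 24/6 = 4.000.
Overall M = m_obj x M_eye = (-13.333)(4.000) = -53.33.
|M| = 53.33.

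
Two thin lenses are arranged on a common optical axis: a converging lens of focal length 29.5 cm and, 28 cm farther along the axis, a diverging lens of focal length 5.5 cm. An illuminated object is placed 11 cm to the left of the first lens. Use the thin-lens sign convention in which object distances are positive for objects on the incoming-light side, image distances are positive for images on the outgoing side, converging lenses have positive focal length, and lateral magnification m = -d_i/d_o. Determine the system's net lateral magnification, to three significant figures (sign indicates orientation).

Lens 1: 1/d_i1 = 1/f_1 - 1/d_o1 = 1/29.5 - 1/11 = -0.05701 cm^-1, so d_i1 = -17.541 cm.
m_1 = -(-17.541)/11 = 1.5946.
With d_i1 < 0 the first image is virtual and lies on the object side; the object distance for lens 2 is d_o2 = 28 - (-17.541) = 45.541 cm.
Lens 2: 1/d_i2 = 1/f_2 - 1/d_o2 = 1/(-5.5) - 1/(45.541) = -0.20378 cm^-1, so d_i2 = -4.907 cm.
m_2 = -(-4.907)/(45.541) = 0.1078.
Overall magnification: m = m_1 m_2 = 0.1718.

0.172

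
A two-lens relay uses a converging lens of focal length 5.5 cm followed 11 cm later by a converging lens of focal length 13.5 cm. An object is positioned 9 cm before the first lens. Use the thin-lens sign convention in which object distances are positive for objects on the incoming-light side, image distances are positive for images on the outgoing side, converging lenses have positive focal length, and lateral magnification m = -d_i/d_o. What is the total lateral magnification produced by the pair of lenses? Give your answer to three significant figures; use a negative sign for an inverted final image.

-1.27

Applying the thin-lens equation to the first lens, 1/5.5 = 1/9 + 1/d_i1, which gives d_i1 = 14.143 cm.
Its lateral magnification is m_1 = -d_i1/d_o1 = -(14.143)/9 = -1.5714.
Since 14.143 cm > 11 cm, the first image lies past the second lens and serves as a virtual object: d_o2 = L - d_i1 = -3.143 cm.
Applying the thin-lens equation again with f_2 = 13.5 cm and d_o2 = -3.143 cm gives d_i2 = 2.549 cm.
m_2 = -(2.549)/(-3.143) = 0.8112.
Total m = m_1 x m_2 = (-1.5714)(0.8112) = -1.2747.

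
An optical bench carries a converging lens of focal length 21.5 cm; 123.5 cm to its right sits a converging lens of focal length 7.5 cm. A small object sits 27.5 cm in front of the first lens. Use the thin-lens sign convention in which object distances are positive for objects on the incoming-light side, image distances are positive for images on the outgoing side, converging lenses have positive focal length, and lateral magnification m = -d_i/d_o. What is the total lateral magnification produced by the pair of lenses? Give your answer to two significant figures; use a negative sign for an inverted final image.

First lens: d_i1 = 1/(1/21.5 - 1/27.5) = 98.542 cm.
m_1 = -(98.542)/27.5 = -3.5833.
The intermediate image is 98.542 cm to the right of lens 1, so d_o2 = L - d_i1 = 123.5 - 98.542 = 24.958 cm.
Second lens: d_i2 = 1/(1/7.5 - 1/(24.958)) = 10.722 cm.
m_2 = -(10.722)/(24.958) = -0.4296.
The system's lateral magnification is m_1 m_2 = (-3.5833)(-0.4296) = 1.5394.

1.5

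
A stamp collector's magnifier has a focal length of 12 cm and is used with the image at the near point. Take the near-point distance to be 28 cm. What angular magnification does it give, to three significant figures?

M = 1 + D/f = 1 + 28/12 = 3.333.

3.33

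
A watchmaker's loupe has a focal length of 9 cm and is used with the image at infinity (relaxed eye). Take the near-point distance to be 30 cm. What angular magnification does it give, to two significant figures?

3.3

M = D/f = 30/9 = 3.333.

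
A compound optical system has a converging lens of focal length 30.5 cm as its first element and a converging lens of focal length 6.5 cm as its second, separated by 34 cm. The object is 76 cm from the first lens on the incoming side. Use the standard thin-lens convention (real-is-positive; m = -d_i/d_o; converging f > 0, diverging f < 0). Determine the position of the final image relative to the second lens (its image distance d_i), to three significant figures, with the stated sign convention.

Lens 1: 1/d_i1 = 1/f_1 - 1/d_o1 = 1/30.5 - 1/76 = 0.01963 cm^-1, so d_i1 = 50.945 cm.
Since 50.945 cm > 34 cm, the first image lies past the second lens and serves as a virtual object: d_o2 = L - d_i1 = -16.945 cm.
Lens 2: 1/d_i2 = 1/f_2 - 1/d_o2 = 1/6.5 - 1/(-16.945) = 0.21286 cm^-1, so d_i2 = 4.698 cm.

4.70 cm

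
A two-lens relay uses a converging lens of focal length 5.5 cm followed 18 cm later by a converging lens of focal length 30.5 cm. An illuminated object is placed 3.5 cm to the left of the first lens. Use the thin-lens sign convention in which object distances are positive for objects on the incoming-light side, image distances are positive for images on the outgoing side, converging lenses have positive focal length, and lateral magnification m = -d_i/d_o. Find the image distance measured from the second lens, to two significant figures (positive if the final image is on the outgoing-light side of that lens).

-290 cm

Applying the thin-lens equation to the first lens, 1/5.5 = 1/3.5 + 1/d_i1, which gives d_i1 = -9.625 cm.
The intermediate image is virtual, 9.625 cm to the left of lens 1, so d_o2 = L - d_i1 = 18 - (-9.625) = 27.625 cm.
Applying the thin-lens equation again with f_2 = 30.5 cm and d_o2 = 27.625 cm gives d_i2 = -293.065 cm.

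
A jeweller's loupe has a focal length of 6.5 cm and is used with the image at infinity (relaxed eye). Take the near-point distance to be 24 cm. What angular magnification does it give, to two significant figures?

3.7

M = D/f = 24/6.5 = 3.692.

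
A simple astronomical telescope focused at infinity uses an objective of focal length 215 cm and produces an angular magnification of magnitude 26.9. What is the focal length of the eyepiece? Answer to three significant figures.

7.99 cm

|M| = f_obj/f_eye, so f_eye = f_obj/|M| = 215/26.9 = 7.993 cm.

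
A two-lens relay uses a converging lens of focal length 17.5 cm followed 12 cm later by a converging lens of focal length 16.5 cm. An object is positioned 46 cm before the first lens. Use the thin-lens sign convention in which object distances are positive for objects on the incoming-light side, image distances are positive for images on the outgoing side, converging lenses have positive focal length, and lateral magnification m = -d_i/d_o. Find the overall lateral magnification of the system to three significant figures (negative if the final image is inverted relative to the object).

Applying the thin-lens equation to the first lens, 1/17.5 = 1/46 + 1/d_i1, which gives d_i1 = 28.246 cm.
Its lateral magnification is m_1 = -d_i1/d_o1 = -(28.246)/46 = -0.6140.
Since 28.246 cm > 12 cm, the first image lies past the second lens and serves as a virtual object: d_o2 = L - d_i1 = -16.246 cm.
Applying the thin-lens equation again with f_2 = 16.5 cm and d_o2 = -16.246 cm gives d_i2 = 8.186 cm.
m_2 = -(8.186)/(-16.246) = 0.5039.
The system's lateral magnification is m_1 m_2 = (-0.6140)(0.5039) = -0.3094.

-0.309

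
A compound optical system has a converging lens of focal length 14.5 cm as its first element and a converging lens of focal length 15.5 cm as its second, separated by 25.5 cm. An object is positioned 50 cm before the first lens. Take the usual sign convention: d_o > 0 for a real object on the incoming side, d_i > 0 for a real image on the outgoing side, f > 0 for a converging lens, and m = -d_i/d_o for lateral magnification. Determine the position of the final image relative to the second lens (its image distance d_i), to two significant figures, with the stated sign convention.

First lens: d_i1 = 1/(1/14.5 - 1/50) = 20.423 cm.
The intermediate image is 20.423 cm to the right of lens 1, so d_o2 = L - d_i1 = 25.5 - 20.423 = 5.077 cm.
Second lens: d_i2 = 1/(1/15.5 - 1/(5.077)) = -7.551 cm.

-7.6 cm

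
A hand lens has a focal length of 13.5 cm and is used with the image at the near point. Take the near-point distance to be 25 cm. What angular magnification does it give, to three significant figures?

2.85

M = 1 + D/f = 1 + 25/13.5 = 2.852.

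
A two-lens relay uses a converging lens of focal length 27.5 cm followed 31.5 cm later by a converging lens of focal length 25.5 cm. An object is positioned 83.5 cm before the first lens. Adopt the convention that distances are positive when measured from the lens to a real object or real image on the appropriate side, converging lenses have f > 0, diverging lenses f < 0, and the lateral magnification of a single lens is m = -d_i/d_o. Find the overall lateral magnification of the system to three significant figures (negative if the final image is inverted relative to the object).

-0.358

Applying the thin-lens equation to the first lens, 1/27.5 = 1/83.5 + 1/d_i1, which gives d_i1 = 41.004 cm.
Its lateral magnification is m_1 = -d_i1/d_o1 = -(41.004)/83.5 = -0.4911.
This image would form 41.004 cm past lens 1, i.e. 9.504 cm beyond lens 2, so it is a virtual object for lens 2: d_o2 = 31.5 - 41.004 = -9.504 cm.
Applying the thin-lens equation again with f_2 = 25.5 cm and d_o2 = -9.504 cm gives d_i2 = 6.924 cm.
m_2 = -(6.924)/(-9.504) = 0.7285.
Overall magnification: m = m_1 m_2 = -0.3577.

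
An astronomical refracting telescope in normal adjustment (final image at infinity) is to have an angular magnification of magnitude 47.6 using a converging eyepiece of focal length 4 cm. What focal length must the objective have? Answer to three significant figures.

190 cm

|M| = f_obj/|f_eye|, so f_obj = |M| x |f_eye| = 47.6 x 4 = 190.400 cm.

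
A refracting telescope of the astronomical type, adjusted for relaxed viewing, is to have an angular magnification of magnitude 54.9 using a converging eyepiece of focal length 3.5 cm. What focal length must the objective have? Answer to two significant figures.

|M| = f_obj/|f_eye|, so f_obj = |M| x |f_eye| = 54.9 x 3.5 = 192.150 cm.

190 cm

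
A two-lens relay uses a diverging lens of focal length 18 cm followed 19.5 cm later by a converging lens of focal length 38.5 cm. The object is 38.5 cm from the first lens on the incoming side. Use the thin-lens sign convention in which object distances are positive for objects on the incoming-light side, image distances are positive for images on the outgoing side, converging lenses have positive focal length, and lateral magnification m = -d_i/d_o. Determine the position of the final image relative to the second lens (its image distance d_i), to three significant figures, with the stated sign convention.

-182 cm

Lens 1: 1/d_i1 = 1/f_1 - 1/d_o1 = 1/(-18) - 1/38.5 = -0.08153 cm^-1, so d_i1 = -12.265 cm.
The intermediate image is virtual, 12.265 cm to the left of lens 1, so d_o2 = L - d_i1 = 19.5 - (-12.265) = 31.765 cm.
Lens 2: 1/d_i2 = 1/f_2 - 1/d_o2 = 1/38.5 - 1/(31.765) = -0.00551 cm^-1, so d_i2 = -181.598 cm.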